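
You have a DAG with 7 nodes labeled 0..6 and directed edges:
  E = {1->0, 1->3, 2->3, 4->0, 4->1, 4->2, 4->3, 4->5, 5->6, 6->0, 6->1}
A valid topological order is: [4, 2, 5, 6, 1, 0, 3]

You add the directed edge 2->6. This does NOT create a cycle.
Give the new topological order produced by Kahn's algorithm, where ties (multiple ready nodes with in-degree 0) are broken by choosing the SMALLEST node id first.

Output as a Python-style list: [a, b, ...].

Old toposort: [4, 2, 5, 6, 1, 0, 3]
Added edge: 2->6
Position of 2 (1) < position of 6 (3). Old order still valid.
Run Kahn's algorithm (break ties by smallest node id):
  initial in-degrees: [3, 2, 1, 3, 0, 1, 2]
  ready (indeg=0): [4]
  pop 4: indeg[0]->2; indeg[1]->1; indeg[2]->0; indeg[3]->2; indeg[5]->0 | ready=[2, 5] | order so far=[4]
  pop 2: indeg[3]->1; indeg[6]->1 | ready=[5] | order so far=[4, 2]
  pop 5: indeg[6]->0 | ready=[6] | order so far=[4, 2, 5]
  pop 6: indeg[0]->1; indeg[1]->0 | ready=[1] | order so far=[4, 2, 5, 6]
  pop 1: indeg[0]->0; indeg[3]->0 | ready=[0, 3] | order so far=[4, 2, 5, 6, 1]
  pop 0: no out-edges | ready=[3] | order so far=[4, 2, 5, 6, 1, 0]
  pop 3: no out-edges | ready=[] | order so far=[4, 2, 5, 6, 1, 0, 3]
  Result: [4, 2, 5, 6, 1, 0, 3]

Answer: [4, 2, 5, 6, 1, 0, 3]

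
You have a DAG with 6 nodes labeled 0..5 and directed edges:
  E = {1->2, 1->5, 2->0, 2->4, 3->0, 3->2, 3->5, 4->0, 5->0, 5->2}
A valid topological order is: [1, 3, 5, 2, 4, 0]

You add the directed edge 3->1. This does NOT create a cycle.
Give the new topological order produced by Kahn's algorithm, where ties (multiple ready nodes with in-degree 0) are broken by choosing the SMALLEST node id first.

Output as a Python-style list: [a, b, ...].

Old toposort: [1, 3, 5, 2, 4, 0]
Added edge: 3->1
Position of 3 (1) > position of 1 (0). Must reorder: 3 must now come before 1.
Run Kahn's algorithm (break ties by smallest node id):
  initial in-degrees: [4, 1, 3, 0, 1, 2]
  ready (indeg=0): [3]
  pop 3: indeg[0]->3; indeg[1]->0; indeg[2]->2; indeg[5]->1 | ready=[1] | order so far=[3]
  pop 1: indeg[2]->1; indeg[5]->0 | ready=[5] | order so far=[3, 1]
  pop 5: indeg[0]->2; indeg[2]->0 | ready=[2] | order so far=[3, 1, 5]
  pop 2: indeg[0]->1; indeg[4]->0 | ready=[4] | order so far=[3, 1, 5, 2]
  pop 4: indeg[0]->0 | ready=[0] | order so far=[3, 1, 5, 2, 4]
  pop 0: no out-edges | ready=[] | order so far=[3, 1, 5, 2, 4, 0]
  Result: [3, 1, 5, 2, 4, 0]

Answer: [3, 1, 5, 2, 4, 0]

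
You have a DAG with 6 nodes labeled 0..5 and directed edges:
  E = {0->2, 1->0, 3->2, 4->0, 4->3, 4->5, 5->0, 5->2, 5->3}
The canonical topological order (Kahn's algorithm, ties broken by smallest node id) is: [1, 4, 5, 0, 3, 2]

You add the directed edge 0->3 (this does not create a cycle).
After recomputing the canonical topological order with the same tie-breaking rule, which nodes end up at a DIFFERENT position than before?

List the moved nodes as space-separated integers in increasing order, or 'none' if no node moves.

Answer: none

Derivation:
Old toposort: [1, 4, 5, 0, 3, 2]
Added edge 0->3
Recompute Kahn (smallest-id tiebreak):
  initial in-degrees: [3, 0, 3, 3, 0, 1]
  ready (indeg=0): [1, 4]
  pop 1: indeg[0]->2 | ready=[4] | order so far=[1]
  pop 4: indeg[0]->1; indeg[3]->2; indeg[5]->0 | ready=[5] | order so far=[1, 4]
  pop 5: indeg[0]->0; indeg[2]->2; indeg[3]->1 | ready=[0] | order so far=[1, 4, 5]
  pop 0: indeg[2]->1; indeg[3]->0 | ready=[3] | order so far=[1, 4, 5, 0]
  pop 3: indeg[2]->0 | ready=[2] | order so far=[1, 4, 5, 0, 3]
  pop 2: no out-edges | ready=[] | order so far=[1, 4, 5, 0, 3, 2]
New canonical toposort: [1, 4, 5, 0, 3, 2]
Compare positions:
  Node 0: index 3 -> 3 (same)
  Node 1: index 0 -> 0 (same)
  Node 2: index 5 -> 5 (same)
  Node 3: index 4 -> 4 (same)
  Node 4: index 1 -> 1 (same)
  Node 5: index 2 -> 2 (same)
Nodes that changed position: none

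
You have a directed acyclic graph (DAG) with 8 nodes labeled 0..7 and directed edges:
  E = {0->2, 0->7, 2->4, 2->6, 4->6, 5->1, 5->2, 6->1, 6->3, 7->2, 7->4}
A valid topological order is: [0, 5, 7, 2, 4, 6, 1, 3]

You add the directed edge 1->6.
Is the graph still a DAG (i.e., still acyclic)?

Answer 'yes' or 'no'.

Answer: no

Derivation:
Given toposort: [0, 5, 7, 2, 4, 6, 1, 3]
Position of 1: index 6; position of 6: index 5
New edge 1->6: backward (u after v in old order)
Backward edge: old toposort is now invalid. Check if this creates a cycle.
Does 6 already reach 1? Reachable from 6: [1, 3, 6]. YES -> cycle!
Still a DAG? no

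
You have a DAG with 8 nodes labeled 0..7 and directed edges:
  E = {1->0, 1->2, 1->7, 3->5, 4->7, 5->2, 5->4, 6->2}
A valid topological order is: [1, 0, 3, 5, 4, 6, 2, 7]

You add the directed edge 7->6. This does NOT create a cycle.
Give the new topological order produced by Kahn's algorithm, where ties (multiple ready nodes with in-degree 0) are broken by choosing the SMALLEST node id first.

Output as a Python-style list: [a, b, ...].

Answer: [1, 0, 3, 5, 4, 7, 6, 2]

Derivation:
Old toposort: [1, 0, 3, 5, 4, 6, 2, 7]
Added edge: 7->6
Position of 7 (7) > position of 6 (5). Must reorder: 7 must now come before 6.
Run Kahn's algorithm (break ties by smallest node id):
  initial in-degrees: [1, 0, 3, 0, 1, 1, 1, 2]
  ready (indeg=0): [1, 3]
  pop 1: indeg[0]->0; indeg[2]->2; indeg[7]->1 | ready=[0, 3] | order so far=[1]
  pop 0: no out-edges | ready=[3] | order so far=[1, 0]
  pop 3: indeg[5]->0 | ready=[5] | order so far=[1, 0, 3]
  pop 5: indeg[2]->1; indeg[4]->0 | ready=[4] | order so far=[1, 0, 3, 5]
  pop 4: indeg[7]->0 | ready=[7] | order so far=[1, 0, 3, 5, 4]
  pop 7: indeg[6]->0 | ready=[6] | order so far=[1, 0, 3, 5, 4, 7]
  pop 6: indeg[2]->0 | ready=[2] | order so far=[1, 0, 3, 5, 4, 7, 6]
  pop 2: no out-edges | ready=[] | order so far=[1, 0, 3, 5, 4, 7, 6, 2]
  Result: [1, 0, 3, 5, 4, 7, 6, 2]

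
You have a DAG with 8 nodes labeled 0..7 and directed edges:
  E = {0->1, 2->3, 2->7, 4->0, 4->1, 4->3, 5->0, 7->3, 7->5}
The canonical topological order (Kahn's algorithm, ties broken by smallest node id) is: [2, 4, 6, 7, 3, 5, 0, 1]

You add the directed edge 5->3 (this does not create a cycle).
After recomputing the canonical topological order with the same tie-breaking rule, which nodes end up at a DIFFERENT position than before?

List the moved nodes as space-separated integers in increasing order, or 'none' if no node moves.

Old toposort: [2, 4, 6, 7, 3, 5, 0, 1]
Added edge 5->3
Recompute Kahn (smallest-id tiebreak):
  initial in-degrees: [2, 2, 0, 4, 0, 1, 0, 1]
  ready (indeg=0): [2, 4, 6]
  pop 2: indeg[3]->3; indeg[7]->0 | ready=[4, 6, 7] | order so far=[2]
  pop 4: indeg[0]->1; indeg[1]->1; indeg[3]->2 | ready=[6, 7] | order so far=[2, 4]
  pop 6: no out-edges | ready=[7] | order so far=[2, 4, 6]
  pop 7: indeg[3]->1; indeg[5]->0 | ready=[5] | order so far=[2, 4, 6, 7]
  pop 5: indeg[0]->0; indeg[3]->0 | ready=[0, 3] | order so far=[2, 4, 6, 7, 5]
  pop 0: indeg[1]->0 | ready=[1, 3] | order so far=[2, 4, 6, 7, 5, 0]
  pop 1: no out-edges | ready=[3] | order so far=[2, 4, 6, 7, 5, 0, 1]
  pop 3: no out-edges | ready=[] | order so far=[2, 4, 6, 7, 5, 0, 1, 3]
New canonical toposort: [2, 4, 6, 7, 5, 0, 1, 3]
Compare positions:
  Node 0: index 6 -> 5 (moved)
  Node 1: index 7 -> 6 (moved)
  Node 2: index 0 -> 0 (same)
  Node 3: index 4 -> 7 (moved)
  Node 4: index 1 -> 1 (same)
  Node 5: index 5 -> 4 (moved)
  Node 6: index 2 -> 2 (same)
  Node 7: index 3 -> 3 (same)
Nodes that changed position: 0 1 3 5

Answer: 0 1 3 5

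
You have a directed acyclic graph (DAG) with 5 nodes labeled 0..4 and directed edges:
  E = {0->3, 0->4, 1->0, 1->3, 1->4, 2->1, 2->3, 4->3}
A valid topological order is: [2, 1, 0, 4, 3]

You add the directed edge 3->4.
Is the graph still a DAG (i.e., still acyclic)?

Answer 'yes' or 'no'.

Given toposort: [2, 1, 0, 4, 3]
Position of 3: index 4; position of 4: index 3
New edge 3->4: backward (u after v in old order)
Backward edge: old toposort is now invalid. Check if this creates a cycle.
Does 4 already reach 3? Reachable from 4: [3, 4]. YES -> cycle!
Still a DAG? no

Answer: no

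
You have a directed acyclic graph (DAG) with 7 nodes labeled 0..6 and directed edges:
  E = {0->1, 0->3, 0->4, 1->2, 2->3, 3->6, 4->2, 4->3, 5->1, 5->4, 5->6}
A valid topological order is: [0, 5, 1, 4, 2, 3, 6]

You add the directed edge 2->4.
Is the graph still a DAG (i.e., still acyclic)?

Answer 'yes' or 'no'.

Given toposort: [0, 5, 1, 4, 2, 3, 6]
Position of 2: index 4; position of 4: index 3
New edge 2->4: backward (u after v in old order)
Backward edge: old toposort is now invalid. Check if this creates a cycle.
Does 4 already reach 2? Reachable from 4: [2, 3, 4, 6]. YES -> cycle!
Still a DAG? no

Answer: no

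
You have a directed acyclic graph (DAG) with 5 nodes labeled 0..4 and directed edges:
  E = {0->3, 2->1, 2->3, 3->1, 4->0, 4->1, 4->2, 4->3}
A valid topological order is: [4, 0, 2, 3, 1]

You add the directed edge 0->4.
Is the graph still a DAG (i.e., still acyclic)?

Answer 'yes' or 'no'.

Given toposort: [4, 0, 2, 3, 1]
Position of 0: index 1; position of 4: index 0
New edge 0->4: backward (u after v in old order)
Backward edge: old toposort is now invalid. Check if this creates a cycle.
Does 4 already reach 0? Reachable from 4: [0, 1, 2, 3, 4]. YES -> cycle!
Still a DAG? no

Answer: no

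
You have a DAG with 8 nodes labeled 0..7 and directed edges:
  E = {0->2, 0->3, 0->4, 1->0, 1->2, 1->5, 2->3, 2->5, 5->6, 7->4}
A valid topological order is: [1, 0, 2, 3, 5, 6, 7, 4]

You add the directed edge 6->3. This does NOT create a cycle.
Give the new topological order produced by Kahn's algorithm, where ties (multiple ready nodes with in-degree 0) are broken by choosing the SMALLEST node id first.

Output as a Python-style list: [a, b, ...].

Answer: [1, 0, 2, 5, 6, 3, 7, 4]

Derivation:
Old toposort: [1, 0, 2, 3, 5, 6, 7, 4]
Added edge: 6->3
Position of 6 (5) > position of 3 (3). Must reorder: 6 must now come before 3.
Run Kahn's algorithm (break ties by smallest node id):
  initial in-degrees: [1, 0, 2, 3, 2, 2, 1, 0]
  ready (indeg=0): [1, 7]
  pop 1: indeg[0]->0; indeg[2]->1; indeg[5]->1 | ready=[0, 7] | order so far=[1]
  pop 0: indeg[2]->0; indeg[3]->2; indeg[4]->1 | ready=[2, 7] | order so far=[1, 0]
  pop 2: indeg[3]->1; indeg[5]->0 | ready=[5, 7] | order so far=[1, 0, 2]
  pop 5: indeg[6]->0 | ready=[6, 7] | order so far=[1, 0, 2, 5]
  pop 6: indeg[3]->0 | ready=[3, 7] | order so far=[1, 0, 2, 5, 6]
  pop 3: no out-edges | ready=[7] | order so far=[1, 0, 2, 5, 6, 3]
  pop 7: indeg[4]->0 | ready=[4] | order so far=[1, 0, 2, 5, 6, 3, 7]
  pop 4: no out-edges | ready=[] | order so far=[1, 0, 2, 5, 6, 3, 7, 4]
  Result: [1, 0, 2, 5, 6, 3, 7, 4]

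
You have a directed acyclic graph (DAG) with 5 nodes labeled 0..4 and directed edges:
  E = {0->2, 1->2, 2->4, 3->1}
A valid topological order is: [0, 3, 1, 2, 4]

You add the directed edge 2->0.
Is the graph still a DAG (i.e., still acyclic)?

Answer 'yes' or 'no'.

Answer: no

Derivation:
Given toposort: [0, 3, 1, 2, 4]
Position of 2: index 3; position of 0: index 0
New edge 2->0: backward (u after v in old order)
Backward edge: old toposort is now invalid. Check if this creates a cycle.
Does 0 already reach 2? Reachable from 0: [0, 2, 4]. YES -> cycle!
Still a DAG? no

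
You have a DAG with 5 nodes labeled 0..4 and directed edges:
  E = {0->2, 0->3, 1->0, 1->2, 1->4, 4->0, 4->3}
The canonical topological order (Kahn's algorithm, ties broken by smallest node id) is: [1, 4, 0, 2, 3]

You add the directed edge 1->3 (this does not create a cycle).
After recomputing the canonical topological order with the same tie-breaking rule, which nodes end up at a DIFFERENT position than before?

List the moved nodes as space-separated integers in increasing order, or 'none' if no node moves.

Answer: none

Derivation:
Old toposort: [1, 4, 0, 2, 3]
Added edge 1->3
Recompute Kahn (smallest-id tiebreak):
  initial in-degrees: [2, 0, 2, 3, 1]
  ready (indeg=0): [1]
  pop 1: indeg[0]->1; indeg[2]->1; indeg[3]->2; indeg[4]->0 | ready=[4] | order so far=[1]
  pop 4: indeg[0]->0; indeg[3]->1 | ready=[0] | order so far=[1, 4]
  pop 0: indeg[2]->0; indeg[3]->0 | ready=[2, 3] | order so far=[1, 4, 0]
  pop 2: no out-edges | ready=[3] | order so far=[1, 4, 0, 2]
  pop 3: no out-edges | ready=[] | order so far=[1, 4, 0, 2, 3]
New canonical toposort: [1, 4, 0, 2, 3]
Compare positions:
  Node 0: index 2 -> 2 (same)
  Node 1: index 0 -> 0 (same)
  Node 2: index 3 -> 3 (same)
  Node 3: index 4 -> 4 (same)
  Node 4: index 1 -> 1 (same)
Nodes that changed position: none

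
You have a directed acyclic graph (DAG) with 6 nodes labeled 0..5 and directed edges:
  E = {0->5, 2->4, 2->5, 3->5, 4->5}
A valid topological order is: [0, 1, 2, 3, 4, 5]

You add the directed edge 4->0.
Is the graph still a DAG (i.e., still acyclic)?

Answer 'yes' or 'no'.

Given toposort: [0, 1, 2, 3, 4, 5]
Position of 4: index 4; position of 0: index 0
New edge 4->0: backward (u after v in old order)
Backward edge: old toposort is now invalid. Check if this creates a cycle.
Does 0 already reach 4? Reachable from 0: [0, 5]. NO -> still a DAG (reorder needed).
Still a DAG? yes

Answer: yes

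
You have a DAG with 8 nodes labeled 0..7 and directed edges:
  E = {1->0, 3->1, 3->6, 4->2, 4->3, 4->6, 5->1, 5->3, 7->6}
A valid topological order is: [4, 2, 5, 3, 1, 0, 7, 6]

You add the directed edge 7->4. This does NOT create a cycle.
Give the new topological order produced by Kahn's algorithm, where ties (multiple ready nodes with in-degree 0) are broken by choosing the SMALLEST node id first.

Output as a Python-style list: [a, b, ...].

Old toposort: [4, 2, 5, 3, 1, 0, 7, 6]
Added edge: 7->4
Position of 7 (6) > position of 4 (0). Must reorder: 7 must now come before 4.
Run Kahn's algorithm (break ties by smallest node id):
  initial in-degrees: [1, 2, 1, 2, 1, 0, 3, 0]
  ready (indeg=0): [5, 7]
  pop 5: indeg[1]->1; indeg[3]->1 | ready=[7] | order so far=[5]
  pop 7: indeg[4]->0; indeg[6]->2 | ready=[4] | order so far=[5, 7]
  pop 4: indeg[2]->0; indeg[3]->0; indeg[6]->1 | ready=[2, 3] | order so far=[5, 7, 4]
  pop 2: no out-edges | ready=[3] | order so far=[5, 7, 4, 2]
  pop 3: indeg[1]->0; indeg[6]->0 | ready=[1, 6] | order so far=[5, 7, 4, 2, 3]
  pop 1: indeg[0]->0 | ready=[0, 6] | order so far=[5, 7, 4, 2, 3, 1]
  pop 0: no out-edges | ready=[6] | order so far=[5, 7, 4, 2, 3, 1, 0]
  pop 6: no out-edges | ready=[] | order so far=[5, 7, 4, 2, 3, 1, 0, 6]
  Result: [5, 7, 4, 2, 3, 1, 0, 6]

Answer: [5, 7, 4, 2, 3, 1, 0, 6]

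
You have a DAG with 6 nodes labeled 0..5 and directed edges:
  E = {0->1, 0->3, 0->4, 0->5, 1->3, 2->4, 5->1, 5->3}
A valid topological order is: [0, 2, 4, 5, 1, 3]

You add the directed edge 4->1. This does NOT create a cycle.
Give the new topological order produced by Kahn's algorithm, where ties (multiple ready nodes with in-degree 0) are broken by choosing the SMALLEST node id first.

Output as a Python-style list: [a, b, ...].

Answer: [0, 2, 4, 5, 1, 3]

Derivation:
Old toposort: [0, 2, 4, 5, 1, 3]
Added edge: 4->1
Position of 4 (2) < position of 1 (4). Old order still valid.
Run Kahn's algorithm (break ties by smallest node id):
  initial in-degrees: [0, 3, 0, 3, 2, 1]
  ready (indeg=0): [0, 2]
  pop 0: indeg[1]->2; indeg[3]->2; indeg[4]->1; indeg[5]->0 | ready=[2, 5] | order so far=[0]
  pop 2: indeg[4]->0 | ready=[4, 5] | order so far=[0, 2]
  pop 4: indeg[1]->1 | ready=[5] | order so far=[0, 2, 4]
  pop 5: indeg[1]->0; indeg[3]->1 | ready=[1] | order so far=[0, 2, 4, 5]
  pop 1: indeg[3]->0 | ready=[3] | order so far=[0, 2, 4, 5, 1]
  pop 3: no out-edges | ready=[] | order so far=[0, 2, 4, 5, 1, 3]
  Result: [0, 2, 4, 5, 1, 3]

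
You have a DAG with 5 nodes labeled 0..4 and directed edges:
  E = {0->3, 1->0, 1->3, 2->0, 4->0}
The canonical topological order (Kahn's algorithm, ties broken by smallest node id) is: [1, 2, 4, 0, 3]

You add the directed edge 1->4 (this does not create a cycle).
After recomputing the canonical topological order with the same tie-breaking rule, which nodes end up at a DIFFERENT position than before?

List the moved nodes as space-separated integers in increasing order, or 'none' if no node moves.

Answer: none

Derivation:
Old toposort: [1, 2, 4, 0, 3]
Added edge 1->4
Recompute Kahn (smallest-id tiebreak):
  initial in-degrees: [3, 0, 0, 2, 1]
  ready (indeg=0): [1, 2]
  pop 1: indeg[0]->2; indeg[3]->1; indeg[4]->0 | ready=[2, 4] | order so far=[1]
  pop 2: indeg[0]->1 | ready=[4] | order so far=[1, 2]
  pop 4: indeg[0]->0 | ready=[0] | order so far=[1, 2, 4]
  pop 0: indeg[3]->0 | ready=[3] | order so far=[1, 2, 4, 0]
  pop 3: no out-edges | ready=[] | order so far=[1, 2, 4, 0, 3]
New canonical toposort: [1, 2, 4, 0, 3]
Compare positions:
  Node 0: index 3 -> 3 (same)
  Node 1: index 0 -> 0 (same)
  Node 2: index 1 -> 1 (same)
  Node 3: index 4 -> 4 (same)
  Node 4: index 2 -> 2 (same)
Nodes that changed position: none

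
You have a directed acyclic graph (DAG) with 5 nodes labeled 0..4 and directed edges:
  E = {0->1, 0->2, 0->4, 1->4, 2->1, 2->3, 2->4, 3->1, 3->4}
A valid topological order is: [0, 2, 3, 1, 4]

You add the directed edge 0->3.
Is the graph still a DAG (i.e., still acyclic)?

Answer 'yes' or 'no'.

Given toposort: [0, 2, 3, 1, 4]
Position of 0: index 0; position of 3: index 2
New edge 0->3: forward
Forward edge: respects the existing order. Still a DAG, same toposort still valid.
Still a DAG? yes

Answer: yes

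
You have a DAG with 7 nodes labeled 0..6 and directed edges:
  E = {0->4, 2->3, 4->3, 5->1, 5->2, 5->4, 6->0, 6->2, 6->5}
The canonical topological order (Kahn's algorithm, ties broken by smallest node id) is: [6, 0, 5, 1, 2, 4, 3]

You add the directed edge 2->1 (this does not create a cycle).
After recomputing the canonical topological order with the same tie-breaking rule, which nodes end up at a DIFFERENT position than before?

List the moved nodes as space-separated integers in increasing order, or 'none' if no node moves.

Old toposort: [6, 0, 5, 1, 2, 4, 3]
Added edge 2->1
Recompute Kahn (smallest-id tiebreak):
  initial in-degrees: [1, 2, 2, 2, 2, 1, 0]
  ready (indeg=0): [6]
  pop 6: indeg[0]->0; indeg[2]->1; indeg[5]->0 | ready=[0, 5] | order so far=[6]
  pop 0: indeg[4]->1 | ready=[5] | order so far=[6, 0]
  pop 5: indeg[1]->1; indeg[2]->0; indeg[4]->0 | ready=[2, 4] | order so far=[6, 0, 5]
  pop 2: indeg[1]->0; indeg[3]->1 | ready=[1, 4] | order so far=[6, 0, 5, 2]
  pop 1: no out-edges | ready=[4] | order so far=[6, 0, 5, 2, 1]
  pop 4: indeg[3]->0 | ready=[3] | order so far=[6, 0, 5, 2, 1, 4]
  pop 3: no out-edges | ready=[] | order so far=[6, 0, 5, 2, 1, 4, 3]
New canonical toposort: [6, 0, 5, 2, 1, 4, 3]
Compare positions:
  Node 0: index 1 -> 1 (same)
  Node 1: index 3 -> 4 (moved)
  Node 2: index 4 -> 3 (moved)
  Node 3: index 6 -> 6 (same)
  Node 4: index 5 -> 5 (same)
  Node 5: index 2 -> 2 (same)
  Node 6: index 0 -> 0 (same)
Nodes that changed position: 1 2

Answer: 1 2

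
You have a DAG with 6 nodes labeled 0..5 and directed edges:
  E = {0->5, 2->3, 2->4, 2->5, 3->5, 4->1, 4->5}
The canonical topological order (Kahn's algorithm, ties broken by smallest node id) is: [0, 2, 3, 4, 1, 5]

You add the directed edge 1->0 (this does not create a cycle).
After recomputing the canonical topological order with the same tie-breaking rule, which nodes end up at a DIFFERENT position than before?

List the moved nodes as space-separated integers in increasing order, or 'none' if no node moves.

Answer: 0 1 2 3 4

Derivation:
Old toposort: [0, 2, 3, 4, 1, 5]
Added edge 1->0
Recompute Kahn (smallest-id tiebreak):
  initial in-degrees: [1, 1, 0, 1, 1, 4]
  ready (indeg=0): [2]
  pop 2: indeg[3]->0; indeg[4]->0; indeg[5]->3 | ready=[3, 4] | order so far=[2]
  pop 3: indeg[5]->2 | ready=[4] | order so far=[2, 3]
  pop 4: indeg[1]->0; indeg[5]->1 | ready=[1] | order so far=[2, 3, 4]
  pop 1: indeg[0]->0 | ready=[0] | order so far=[2, 3, 4, 1]
  pop 0: indeg[5]->0 | ready=[5] | order so far=[2, 3, 4, 1, 0]
  pop 5: no out-edges | ready=[] | order so far=[2, 3, 4, 1, 0, 5]
New canonical toposort: [2, 3, 4, 1, 0, 5]
Compare positions:
  Node 0: index 0 -> 4 (moved)
  Node 1: index 4 -> 3 (moved)
  Node 2: index 1 -> 0 (moved)
  Node 3: index 2 -> 1 (moved)
  Node 4: index 3 -> 2 (moved)
  Node 5: index 5 -> 5 (same)
Nodes that changed position: 0 1 2 3 4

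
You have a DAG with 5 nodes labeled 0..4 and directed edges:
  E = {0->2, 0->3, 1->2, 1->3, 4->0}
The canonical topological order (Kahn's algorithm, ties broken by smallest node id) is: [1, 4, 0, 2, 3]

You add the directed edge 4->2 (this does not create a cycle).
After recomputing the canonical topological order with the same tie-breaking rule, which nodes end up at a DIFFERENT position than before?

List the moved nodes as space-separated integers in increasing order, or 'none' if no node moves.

Answer: none

Derivation:
Old toposort: [1, 4, 0, 2, 3]
Added edge 4->2
Recompute Kahn (smallest-id tiebreak):
  initial in-degrees: [1, 0, 3, 2, 0]
  ready (indeg=0): [1, 4]
  pop 1: indeg[2]->2; indeg[3]->1 | ready=[4] | order so far=[1]
  pop 4: indeg[0]->0; indeg[2]->1 | ready=[0] | order so far=[1, 4]
  pop 0: indeg[2]->0; indeg[3]->0 | ready=[2, 3] | order so far=[1, 4, 0]
  pop 2: no out-edges | ready=[3] | order so far=[1, 4, 0, 2]
  pop 3: no out-edges | ready=[] | order so far=[1, 4, 0, 2, 3]
New canonical toposort: [1, 4, 0, 2, 3]
Compare positions:
  Node 0: index 2 -> 2 (same)
  Node 1: index 0 -> 0 (same)
  Node 2: index 3 -> 3 (same)
  Node 3: index 4 -> 4 (same)
  Node 4: index 1 -> 1 (same)
Nodes that changed position: none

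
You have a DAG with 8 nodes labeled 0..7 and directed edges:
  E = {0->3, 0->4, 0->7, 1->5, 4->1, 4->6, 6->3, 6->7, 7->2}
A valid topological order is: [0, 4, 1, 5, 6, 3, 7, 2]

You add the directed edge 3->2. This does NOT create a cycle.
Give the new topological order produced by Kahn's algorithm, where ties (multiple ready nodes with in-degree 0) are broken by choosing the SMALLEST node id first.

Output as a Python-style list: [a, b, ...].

Answer: [0, 4, 1, 5, 6, 3, 7, 2]

Derivation:
Old toposort: [0, 4, 1, 5, 6, 3, 7, 2]
Added edge: 3->2
Position of 3 (5) < position of 2 (7). Old order still valid.
Run Kahn's algorithm (break ties by smallest node id):
  initial in-degrees: [0, 1, 2, 2, 1, 1, 1, 2]
  ready (indeg=0): [0]
  pop 0: indeg[3]->1; indeg[4]->0; indeg[7]->1 | ready=[4] | order so far=[0]
  pop 4: indeg[1]->0; indeg[6]->0 | ready=[1, 6] | order so far=[0, 4]
  pop 1: indeg[5]->0 | ready=[5, 6] | order so far=[0, 4, 1]
  pop 5: no out-edges | ready=[6] | order so far=[0, 4, 1, 5]
  pop 6: indeg[3]->0; indeg[7]->0 | ready=[3, 7] | order so far=[0, 4, 1, 5, 6]
  pop 3: indeg[2]->1 | ready=[7] | order so far=[0, 4, 1, 5, 6, 3]
  pop 7: indeg[2]->0 | ready=[2] | order so far=[0, 4, 1, 5, 6, 3, 7]
  pop 2: no out-edges | ready=[] | order so far=[0, 4, 1, 5, 6, 3, 7, 2]
  Result: [0, 4, 1, 5, 6, 3, 7, 2]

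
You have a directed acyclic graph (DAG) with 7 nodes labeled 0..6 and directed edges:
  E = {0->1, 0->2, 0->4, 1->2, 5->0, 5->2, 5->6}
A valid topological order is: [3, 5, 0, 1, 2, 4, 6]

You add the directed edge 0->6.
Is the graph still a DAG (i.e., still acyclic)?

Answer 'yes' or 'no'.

Given toposort: [3, 5, 0, 1, 2, 4, 6]
Position of 0: index 2; position of 6: index 6
New edge 0->6: forward
Forward edge: respects the existing order. Still a DAG, same toposort still valid.
Still a DAG? yes

Answer: yes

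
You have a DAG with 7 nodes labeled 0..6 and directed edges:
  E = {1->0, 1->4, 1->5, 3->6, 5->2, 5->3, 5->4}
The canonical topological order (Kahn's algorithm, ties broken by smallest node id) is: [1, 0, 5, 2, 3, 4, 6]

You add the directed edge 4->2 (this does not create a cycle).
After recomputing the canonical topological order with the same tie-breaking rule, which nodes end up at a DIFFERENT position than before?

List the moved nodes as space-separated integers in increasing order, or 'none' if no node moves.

Old toposort: [1, 0, 5, 2, 3, 4, 6]
Added edge 4->2
Recompute Kahn (smallest-id tiebreak):
  initial in-degrees: [1, 0, 2, 1, 2, 1, 1]
  ready (indeg=0): [1]
  pop 1: indeg[0]->0; indeg[4]->1; indeg[5]->0 | ready=[0, 5] | order so far=[1]
  pop 0: no out-edges | ready=[5] | order so far=[1, 0]
  pop 5: indeg[2]->1; indeg[3]->0; indeg[4]->0 | ready=[3, 4] | order so far=[1, 0, 5]
  pop 3: indeg[6]->0 | ready=[4, 6] | order so far=[1, 0, 5, 3]
  pop 4: indeg[2]->0 | ready=[2, 6] | order so far=[1, 0, 5, 3, 4]
  pop 2: no out-edges | ready=[6] | order so far=[1, 0, 5, 3, 4, 2]
  pop 6: no out-edges | ready=[] | order so far=[1, 0, 5, 3, 4, 2, 6]
New canonical toposort: [1, 0, 5, 3, 4, 2, 6]
Compare positions:
  Node 0: index 1 -> 1 (same)
  Node 1: index 0 -> 0 (same)
  Node 2: index 3 -> 5 (moved)
  Node 3: index 4 -> 3 (moved)
  Node 4: index 5 -> 4 (moved)
  Node 5: index 2 -> 2 (same)
  Node 6: index 6 -> 6 (same)
Nodes that changed position: 2 3 4

Answer: 2 3 4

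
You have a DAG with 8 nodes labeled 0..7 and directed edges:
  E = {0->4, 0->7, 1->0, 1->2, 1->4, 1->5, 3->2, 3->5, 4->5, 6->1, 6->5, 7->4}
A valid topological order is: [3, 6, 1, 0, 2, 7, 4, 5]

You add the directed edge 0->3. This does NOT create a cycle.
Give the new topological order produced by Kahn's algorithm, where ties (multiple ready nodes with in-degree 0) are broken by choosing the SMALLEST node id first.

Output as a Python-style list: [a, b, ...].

Old toposort: [3, 6, 1, 0, 2, 7, 4, 5]
Added edge: 0->3
Position of 0 (3) > position of 3 (0). Must reorder: 0 must now come before 3.
Run Kahn's algorithm (break ties by smallest node id):
  initial in-degrees: [1, 1, 2, 1, 3, 4, 0, 1]
  ready (indeg=0): [6]
  pop 6: indeg[1]->0; indeg[5]->3 | ready=[1] | order so far=[6]
  pop 1: indeg[0]->0; indeg[2]->1; indeg[4]->2; indeg[5]->2 | ready=[0] | order so far=[6, 1]
  pop 0: indeg[3]->0; indeg[4]->1; indeg[7]->0 | ready=[3, 7] | order so far=[6, 1, 0]
  pop 3: indeg[2]->0; indeg[5]->1 | ready=[2, 7] | order so far=[6, 1, 0, 3]
  pop 2: no out-edges | ready=[7] | order so far=[6, 1, 0, 3, 2]
  pop 7: indeg[4]->0 | ready=[4] | order so far=[6, 1, 0, 3, 2, 7]
  pop 4: indeg[5]->0 | ready=[5] | order so far=[6, 1, 0, 3, 2, 7, 4]
  pop 5: no out-edges | ready=[] | order so far=[6, 1, 0, 3, 2, 7, 4, 5]
  Result: [6, 1, 0, 3, 2, 7, 4, 5]

Answer: [6, 1, 0, 3, 2, 7, 4, 5]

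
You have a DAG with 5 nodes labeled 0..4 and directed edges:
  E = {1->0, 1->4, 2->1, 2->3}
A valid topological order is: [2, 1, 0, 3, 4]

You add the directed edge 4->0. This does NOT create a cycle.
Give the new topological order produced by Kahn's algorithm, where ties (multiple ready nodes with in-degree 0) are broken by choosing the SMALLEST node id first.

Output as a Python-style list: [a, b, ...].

Old toposort: [2, 1, 0, 3, 4]
Added edge: 4->0
Position of 4 (4) > position of 0 (2). Must reorder: 4 must now come before 0.
Run Kahn's algorithm (break ties by smallest node id):
  initial in-degrees: [2, 1, 0, 1, 1]
  ready (indeg=0): [2]
  pop 2: indeg[1]->0; indeg[3]->0 | ready=[1, 3] | order so far=[2]
  pop 1: indeg[0]->1; indeg[4]->0 | ready=[3, 4] | order so far=[2, 1]
  pop 3: no out-edges | ready=[4] | order so far=[2, 1, 3]
  pop 4: indeg[0]->0 | ready=[0] | order so far=[2, 1, 3, 4]
  pop 0: no out-edges | ready=[] | order so far=[2, 1, 3, 4, 0]
  Result: [2, 1, 3, 4, 0]

Answer: [2, 1, 3, 4, 0]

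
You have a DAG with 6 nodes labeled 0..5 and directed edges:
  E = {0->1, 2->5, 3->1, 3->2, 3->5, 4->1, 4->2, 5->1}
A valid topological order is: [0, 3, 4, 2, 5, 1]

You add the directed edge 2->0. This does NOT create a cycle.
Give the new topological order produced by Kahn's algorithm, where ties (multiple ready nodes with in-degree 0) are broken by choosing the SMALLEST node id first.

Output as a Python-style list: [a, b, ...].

Old toposort: [0, 3, 4, 2, 5, 1]
Added edge: 2->0
Position of 2 (3) > position of 0 (0). Must reorder: 2 must now come before 0.
Run Kahn's algorithm (break ties by smallest node id):
  initial in-degrees: [1, 4, 2, 0, 0, 2]
  ready (indeg=0): [3, 4]
  pop 3: indeg[1]->3; indeg[2]->1; indeg[5]->1 | ready=[4] | order so far=[3]
  pop 4: indeg[1]->2; indeg[2]->0 | ready=[2] | order so far=[3, 4]
  pop 2: indeg[0]->0; indeg[5]->0 | ready=[0, 5] | order so far=[3, 4, 2]
  pop 0: indeg[1]->1 | ready=[5] | order so far=[3, 4, 2, 0]
  pop 5: indeg[1]->0 | ready=[1] | order so far=[3, 4, 2, 0, 5]
  pop 1: no out-edges | ready=[] | order so far=[3, 4, 2, 0, 5, 1]
  Result: [3, 4, 2, 0, 5, 1]

Answer: [3, 4, 2, 0, 5, 1]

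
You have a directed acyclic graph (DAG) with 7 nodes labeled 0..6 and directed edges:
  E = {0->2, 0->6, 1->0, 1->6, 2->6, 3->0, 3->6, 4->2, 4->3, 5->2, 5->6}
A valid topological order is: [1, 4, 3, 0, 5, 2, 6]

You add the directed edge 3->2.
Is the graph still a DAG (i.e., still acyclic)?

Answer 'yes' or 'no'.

Answer: yes

Derivation:
Given toposort: [1, 4, 3, 0, 5, 2, 6]
Position of 3: index 2; position of 2: index 5
New edge 3->2: forward
Forward edge: respects the existing order. Still a DAG, same toposort still valid.
Still a DAG? yes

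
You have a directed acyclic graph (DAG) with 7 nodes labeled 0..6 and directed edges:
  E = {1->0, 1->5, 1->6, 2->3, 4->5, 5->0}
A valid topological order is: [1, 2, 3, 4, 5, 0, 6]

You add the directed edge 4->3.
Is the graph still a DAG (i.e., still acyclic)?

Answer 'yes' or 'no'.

Given toposort: [1, 2, 3, 4, 5, 0, 6]
Position of 4: index 3; position of 3: index 2
New edge 4->3: backward (u after v in old order)
Backward edge: old toposort is now invalid. Check if this creates a cycle.
Does 3 already reach 4? Reachable from 3: [3]. NO -> still a DAG (reorder needed).
Still a DAG? yes

Answer: yes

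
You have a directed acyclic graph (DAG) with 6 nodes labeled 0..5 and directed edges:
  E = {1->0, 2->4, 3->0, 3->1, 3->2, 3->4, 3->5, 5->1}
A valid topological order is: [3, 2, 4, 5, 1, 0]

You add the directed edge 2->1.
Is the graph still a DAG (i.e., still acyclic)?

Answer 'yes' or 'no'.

Given toposort: [3, 2, 4, 5, 1, 0]
Position of 2: index 1; position of 1: index 4
New edge 2->1: forward
Forward edge: respects the existing order. Still a DAG, same toposort still valid.
Still a DAG? yes

Answer: yes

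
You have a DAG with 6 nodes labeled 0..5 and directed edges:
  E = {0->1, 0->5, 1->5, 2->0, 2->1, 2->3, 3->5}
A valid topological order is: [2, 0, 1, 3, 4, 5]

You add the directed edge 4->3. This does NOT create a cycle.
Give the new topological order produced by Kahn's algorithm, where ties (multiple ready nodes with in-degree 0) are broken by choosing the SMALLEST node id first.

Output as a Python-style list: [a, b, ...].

Old toposort: [2, 0, 1, 3, 4, 5]
Added edge: 4->3
Position of 4 (4) > position of 3 (3). Must reorder: 4 must now come before 3.
Run Kahn's algorithm (break ties by smallest node id):
  initial in-degrees: [1, 2, 0, 2, 0, 3]
  ready (indeg=0): [2, 4]
  pop 2: indeg[0]->0; indeg[1]->1; indeg[3]->1 | ready=[0, 4] | order so far=[2]
  pop 0: indeg[1]->0; indeg[5]->2 | ready=[1, 4] | order so far=[2, 0]
  pop 1: indeg[5]->1 | ready=[4] | order so far=[2, 0, 1]
  pop 4: indeg[3]->0 | ready=[3] | order so far=[2, 0, 1, 4]
  pop 3: indeg[5]->0 | ready=[5] | order so far=[2, 0, 1, 4, 3]
  pop 5: no out-edges | ready=[] | order so far=[2, 0, 1, 4, 3, 5]
  Result: [2, 0, 1, 4, 3, 5]

Answer: [2, 0, 1, 4, 3, 5]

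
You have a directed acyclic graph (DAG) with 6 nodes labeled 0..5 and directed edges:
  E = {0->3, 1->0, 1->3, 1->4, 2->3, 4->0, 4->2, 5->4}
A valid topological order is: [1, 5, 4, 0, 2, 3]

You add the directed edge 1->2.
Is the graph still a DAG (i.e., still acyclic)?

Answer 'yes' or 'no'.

Given toposort: [1, 5, 4, 0, 2, 3]
Position of 1: index 0; position of 2: index 4
New edge 1->2: forward
Forward edge: respects the existing order. Still a DAG, same toposort still valid.
Still a DAG? yes

Answer: yes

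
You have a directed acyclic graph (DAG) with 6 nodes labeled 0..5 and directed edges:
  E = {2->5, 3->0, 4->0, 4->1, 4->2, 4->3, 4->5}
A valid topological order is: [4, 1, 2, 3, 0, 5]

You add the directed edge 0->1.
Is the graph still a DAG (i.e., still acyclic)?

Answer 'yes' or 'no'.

Given toposort: [4, 1, 2, 3, 0, 5]
Position of 0: index 4; position of 1: index 1
New edge 0->1: backward (u after v in old order)
Backward edge: old toposort is now invalid. Check if this creates a cycle.
Does 1 already reach 0? Reachable from 1: [1]. NO -> still a DAG (reorder needed).
Still a DAG? yes

Answer: yes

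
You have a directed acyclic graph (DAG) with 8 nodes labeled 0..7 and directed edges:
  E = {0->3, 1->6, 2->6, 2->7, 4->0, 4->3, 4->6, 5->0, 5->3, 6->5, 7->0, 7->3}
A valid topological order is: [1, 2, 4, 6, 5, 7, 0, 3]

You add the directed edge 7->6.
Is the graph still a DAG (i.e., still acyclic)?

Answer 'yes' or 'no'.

Given toposort: [1, 2, 4, 6, 5, 7, 0, 3]
Position of 7: index 5; position of 6: index 3
New edge 7->6: backward (u after v in old order)
Backward edge: old toposort is now invalid. Check if this creates a cycle.
Does 6 already reach 7? Reachable from 6: [0, 3, 5, 6]. NO -> still a DAG (reorder needed).
Still a DAG? yes

Answer: yes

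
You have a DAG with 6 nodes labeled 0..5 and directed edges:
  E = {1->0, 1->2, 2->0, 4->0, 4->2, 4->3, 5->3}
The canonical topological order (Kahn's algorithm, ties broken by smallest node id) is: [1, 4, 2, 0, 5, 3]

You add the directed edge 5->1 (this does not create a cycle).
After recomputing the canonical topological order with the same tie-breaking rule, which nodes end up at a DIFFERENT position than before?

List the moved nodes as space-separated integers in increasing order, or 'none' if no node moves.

Answer: 0 1 2 4 5

Derivation:
Old toposort: [1, 4, 2, 0, 5, 3]
Added edge 5->1
Recompute Kahn (smallest-id tiebreak):
  initial in-degrees: [3, 1, 2, 2, 0, 0]
  ready (indeg=0): [4, 5]
  pop 4: indeg[0]->2; indeg[2]->1; indeg[3]->1 | ready=[5] | order so far=[4]
  pop 5: indeg[1]->0; indeg[3]->0 | ready=[1, 3] | order so far=[4, 5]
  pop 1: indeg[0]->1; indeg[2]->0 | ready=[2, 3] | order so far=[4, 5, 1]
  pop 2: indeg[0]->0 | ready=[0, 3] | order so far=[4, 5, 1, 2]
  pop 0: no out-edges | ready=[3] | order so far=[4, 5, 1, 2, 0]
  pop 3: no out-edges | ready=[] | order so far=[4, 5, 1, 2, 0, 3]
New canonical toposort: [4, 5, 1, 2, 0, 3]
Compare positions:
  Node 0: index 3 -> 4 (moved)
  Node 1: index 0 -> 2 (moved)
  Node 2: index 2 -> 3 (moved)
  Node 3: index 5 -> 5 (same)
  Node 4: index 1 -> 0 (moved)
  Node 5: index 4 -> 1 (moved)
Nodes that changed position: 0 1 2 4 5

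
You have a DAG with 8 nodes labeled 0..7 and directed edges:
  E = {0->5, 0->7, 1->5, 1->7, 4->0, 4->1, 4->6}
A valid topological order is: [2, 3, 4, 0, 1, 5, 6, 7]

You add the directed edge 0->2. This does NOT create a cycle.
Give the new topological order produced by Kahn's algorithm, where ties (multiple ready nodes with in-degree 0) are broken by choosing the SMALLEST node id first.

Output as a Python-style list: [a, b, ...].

Old toposort: [2, 3, 4, 0, 1, 5, 6, 7]
Added edge: 0->2
Position of 0 (3) > position of 2 (0). Must reorder: 0 must now come before 2.
Run Kahn's algorithm (break ties by smallest node id):
  initial in-degrees: [1, 1, 1, 0, 0, 2, 1, 2]
  ready (indeg=0): [3, 4]
  pop 3: no out-edges | ready=[4] | order so far=[3]
  pop 4: indeg[0]->0; indeg[1]->0; indeg[6]->0 | ready=[0, 1, 6] | order so far=[3, 4]
  pop 0: indeg[2]->0; indeg[5]->1; indeg[7]->1 | ready=[1, 2, 6] | order so far=[3, 4, 0]
  pop 1: indeg[5]->0; indeg[7]->0 | ready=[2, 5, 6, 7] | order so far=[3, 4, 0, 1]
  pop 2: no out-edges | ready=[5, 6, 7] | order so far=[3, 4, 0, 1, 2]
  pop 5: no out-edges | ready=[6, 7] | order so far=[3, 4, 0, 1, 2, 5]
  pop 6: no out-edges | ready=[7] | order so far=[3, 4, 0, 1, 2, 5, 6]
  pop 7: no out-edges | ready=[] | order so far=[3, 4, 0, 1, 2, 5, 6, 7]
  Result: [3, 4, 0, 1, 2, 5, 6, 7]

Answer: [3, 4, 0, 1, 2, 5, 6, 7]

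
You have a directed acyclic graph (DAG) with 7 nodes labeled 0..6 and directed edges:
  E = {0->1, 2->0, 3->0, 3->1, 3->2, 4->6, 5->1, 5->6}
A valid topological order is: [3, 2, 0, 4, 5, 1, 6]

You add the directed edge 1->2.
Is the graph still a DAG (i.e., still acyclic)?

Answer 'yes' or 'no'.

Given toposort: [3, 2, 0, 4, 5, 1, 6]
Position of 1: index 5; position of 2: index 1
New edge 1->2: backward (u after v in old order)
Backward edge: old toposort is now invalid. Check if this creates a cycle.
Does 2 already reach 1? Reachable from 2: [0, 1, 2]. YES -> cycle!
Still a DAG? no

Answer: no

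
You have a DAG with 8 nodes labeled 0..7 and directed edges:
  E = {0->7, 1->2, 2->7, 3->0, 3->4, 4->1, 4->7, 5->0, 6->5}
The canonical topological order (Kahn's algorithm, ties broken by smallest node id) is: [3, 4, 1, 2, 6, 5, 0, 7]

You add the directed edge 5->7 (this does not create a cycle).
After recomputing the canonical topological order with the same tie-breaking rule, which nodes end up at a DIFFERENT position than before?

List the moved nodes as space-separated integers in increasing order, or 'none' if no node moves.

Old toposort: [3, 4, 1, 2, 6, 5, 0, 7]
Added edge 5->7
Recompute Kahn (smallest-id tiebreak):
  initial in-degrees: [2, 1, 1, 0, 1, 1, 0, 4]
  ready (indeg=0): [3, 6]
  pop 3: indeg[0]->1; indeg[4]->0 | ready=[4, 6] | order so far=[3]
  pop 4: indeg[1]->0; indeg[7]->3 | ready=[1, 6] | order so far=[3, 4]
  pop 1: indeg[2]->0 | ready=[2, 6] | order so far=[3, 4, 1]
  pop 2: indeg[7]->2 | ready=[6] | order so far=[3, 4, 1, 2]
  pop 6: indeg[5]->0 | ready=[5] | order so far=[3, 4, 1, 2, 6]
  pop 5: indeg[0]->0; indeg[7]->1 | ready=[0] | order so far=[3, 4, 1, 2, 6, 5]
  pop 0: indeg[7]->0 | ready=[7] | order so far=[3, 4, 1, 2, 6, 5, 0]
  pop 7: no out-edges | ready=[] | order so far=[3, 4, 1, 2, 6, 5, 0, 7]
New canonical toposort: [3, 4, 1, 2, 6, 5, 0, 7]
Compare positions:
  Node 0: index 6 -> 6 (same)
  Node 1: index 2 -> 2 (same)
  Node 2: index 3 -> 3 (same)
  Node 3: index 0 -> 0 (same)
  Node 4: index 1 -> 1 (same)
  Node 5: index 5 -> 5 (same)
  Node 6: index 4 -> 4 (same)
  Node 7: index 7 -> 7 (same)
Nodes that changed position: none

Answer: none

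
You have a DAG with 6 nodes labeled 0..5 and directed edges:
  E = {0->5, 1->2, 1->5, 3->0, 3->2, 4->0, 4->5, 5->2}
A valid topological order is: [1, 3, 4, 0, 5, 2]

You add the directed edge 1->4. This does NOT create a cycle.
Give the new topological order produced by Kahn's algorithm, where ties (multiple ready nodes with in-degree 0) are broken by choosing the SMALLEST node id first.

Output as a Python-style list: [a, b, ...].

Old toposort: [1, 3, 4, 0, 5, 2]
Added edge: 1->4
Position of 1 (0) < position of 4 (2). Old order still valid.
Run Kahn's algorithm (break ties by smallest node id):
  initial in-degrees: [2, 0, 3, 0, 1, 3]
  ready (indeg=0): [1, 3]
  pop 1: indeg[2]->2; indeg[4]->0; indeg[5]->2 | ready=[3, 4] | order so far=[1]
  pop 3: indeg[0]->1; indeg[2]->1 | ready=[4] | order so far=[1, 3]
  pop 4: indeg[0]->0; indeg[5]->1 | ready=[0] | order so far=[1, 3, 4]
  pop 0: indeg[5]->0 | ready=[5] | order so far=[1, 3, 4, 0]
  pop 5: indeg[2]->0 | ready=[2] | order so far=[1, 3, 4, 0, 5]
  pop 2: no out-edges | ready=[] | order so far=[1, 3, 4, 0, 5, 2]
  Result: [1, 3, 4, 0, 5, 2]

Answer: [1, 3, 4, 0, 5, 2]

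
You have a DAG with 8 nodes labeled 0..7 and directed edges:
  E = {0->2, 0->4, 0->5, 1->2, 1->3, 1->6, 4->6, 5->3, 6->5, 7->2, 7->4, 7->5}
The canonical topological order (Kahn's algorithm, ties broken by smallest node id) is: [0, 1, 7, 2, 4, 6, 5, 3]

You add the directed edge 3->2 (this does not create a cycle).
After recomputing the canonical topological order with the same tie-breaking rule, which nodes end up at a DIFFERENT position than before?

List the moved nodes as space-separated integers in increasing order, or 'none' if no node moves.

Old toposort: [0, 1, 7, 2, 4, 6, 5, 3]
Added edge 3->2
Recompute Kahn (smallest-id tiebreak):
  initial in-degrees: [0, 0, 4, 2, 2, 3, 2, 0]
  ready (indeg=0): [0, 1, 7]
  pop 0: indeg[2]->3; indeg[4]->1; indeg[5]->2 | ready=[1, 7] | order so far=[0]
  pop 1: indeg[2]->2; indeg[3]->1; indeg[6]->1 | ready=[7] | order so far=[0, 1]
  pop 7: indeg[2]->1; indeg[4]->0; indeg[5]->1 | ready=[4] | order so far=[0, 1, 7]
  pop 4: indeg[6]->0 | ready=[6] | order so far=[0, 1, 7, 4]
  pop 6: indeg[5]->0 | ready=[5] | order so far=[0, 1, 7, 4, 6]
  pop 5: indeg[3]->0 | ready=[3] | order so far=[0, 1, 7, 4, 6, 5]
  pop 3: indeg[2]->0 | ready=[2] | order so far=[0, 1, 7, 4, 6, 5, 3]
  pop 2: no out-edges | ready=[] | order so far=[0, 1, 7, 4, 6, 5, 3, 2]
New canonical toposort: [0, 1, 7, 4, 6, 5, 3, 2]
Compare positions:
  Node 0: index 0 -> 0 (same)
  Node 1: index 1 -> 1 (same)
  Node 2: index 3 -> 7 (moved)
  Node 3: index 7 -> 6 (moved)
  Node 4: index 4 -> 3 (moved)
  Node 5: index 6 -> 5 (moved)
  Node 6: index 5 -> 4 (moved)
  Node 7: index 2 -> 2 (same)
Nodes that changed position: 2 3 4 5 6

Answer: 2 3 4 5 6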